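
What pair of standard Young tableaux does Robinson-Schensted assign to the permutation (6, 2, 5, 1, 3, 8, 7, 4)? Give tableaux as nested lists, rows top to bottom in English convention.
Insert each entry of the permutation into P by Schensted row insertion, recording in Q the position of each new cell.

Insert 6: appended to row 1. P = [[6]], Q = [[1]].
Insert 2: 2 bumps 6 from row 1; 6 starts row 2. P = [[2], [6]], Q = [[1], [2]].
Insert 5: appended to row 1. P = [[2, 5], [6]], Q = [[1, 3], [2]].
Insert 1: 1 bumps 2 from row 1; 2 bumps 6 from row 2; 6 starts row 3. P = [[1, 5], [2], [6]], Q = [[1, 3], [2], [4]].
Insert 3: 3 bumps 5 from row 1; 5 appends to row 2. P = [[1, 3], [2, 5], [6]], Q = [[1, 3], [2, 5], [4]].
Insert 8: appended to row 1. P = [[1, 3, 8], [2, 5], [6]], Q = [[1, 3, 6], [2, 5], [4]].
Insert 7: 7 bumps 8 from row 1; 8 appends to row 2. P = [[1, 3, 7], [2, 5, 8], [6]], Q = [[1, 3, 6], [2, 5, 7], [4]].
Insert 4: 4 bumps 7 from row 1; 7 bumps 8 from row 2; 8 appends to row 3. P = [[1, 3, 4], [2, 5, 7], [6, 8]], Q = [[1, 3, 6], [2, 5, 7], [4, 8]].

So P = [[1, 3, 4], [2, 5, 7], [6, 8]], Q = [[1, 3, 6], [2, 5, 7], [4, 8]].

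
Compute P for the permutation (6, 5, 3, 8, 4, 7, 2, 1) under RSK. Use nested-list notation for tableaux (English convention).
P = [[1, 4, 7], [2, 8], [3], [5], [6]]

Insert 6: appended to row 1. P = [[6]].
Insert 5: 5 bumps 6 from row 1; 6 starts row 2. P = [[5], [6]].
Insert 3: 3 bumps 5 from row 1; 5 bumps 6 from row 2; 6 starts row 3. P = [[3], [5], [6]].
Insert 8: appended to row 1. P = [[3, 8], [5], [6]].
Insert 4: 4 bumps 8 from row 1; 8 appends to row 2. P = [[3, 4], [5, 8], [6]].
Insert 7: appended to row 1. P = [[3, 4, 7], [5, 8], [6]].
Insert 2: 2 bumps 3 from row 1; 3 bumps 5 from row 2; 5 bumps 6 from row 3; 6 starts row 4. P = [[2, 4, 7], [3, 8], [5], [6]].
Insert 1: 1 bumps 2 from row 1; 2 bumps 3 from row 2; 3 bumps 5 from row 3; 5 bumps 6 from row 4; 6 starts row 5. P = [[1, 4, 7], [2, 8], [3], [5], [6]].

So P = [[1, 4, 7], [2, 8], [3], [5], [6]].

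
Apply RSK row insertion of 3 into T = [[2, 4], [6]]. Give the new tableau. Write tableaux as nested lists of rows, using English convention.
In row 1, 3 replaces 4 (the leftmost entry greater than 3); 4 is bumped to row 2. In row 2, 4 replaces 6 (the leftmost entry greater than 4); 6 is bumped to row 3. 6 starts a new row 3. The new tableau is [[2, 3], [4], [6]].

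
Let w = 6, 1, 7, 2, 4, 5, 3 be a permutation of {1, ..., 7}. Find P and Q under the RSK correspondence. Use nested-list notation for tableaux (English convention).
P = [[1, 2, 3, 5], [4, 7], [6]], Q = [[1, 3, 5, 6], [2, 4], [7]]

Insert each entry of the permutation into P by Schensted row insertion, recording in Q the position of each new cell.

Insert 6: appended to row 1. P = [[6]], Q = [[1]].
Insert 1: 1 bumps 6 from row 1; 6 starts row 2. P = [[1], [6]], Q = [[1], [2]].
Insert 7: appended to row 1. P = [[1, 7], [6]], Q = [[1, 3], [2]].
Insert 2: 2 bumps 7 from row 1; 7 appends to row 2. P = [[1, 2], [6, 7]], Q = [[1, 3], [2, 4]].
Insert 4: appended to row 1. P = [[1, 2, 4], [6, 7]], Q = [[1, 3, 5], [2, 4]].
Insert 5: appended to row 1. P = [[1, 2, 4, 5], [6, 7]], Q = [[1, 3, 5, 6], [2, 4]].
Insert 3: 3 bumps 4 from row 1; 4 bumps 6 from row 2; 6 starts row 3. P = [[1, 2, 3, 5], [4, 7], [6]], Q = [[1, 3, 5, 6], [2, 4], [7]].

So P = [[1, 2, 3, 5], [4, 7], [6]], Q = [[1, 3, 5, 6], [2, 4], [7]].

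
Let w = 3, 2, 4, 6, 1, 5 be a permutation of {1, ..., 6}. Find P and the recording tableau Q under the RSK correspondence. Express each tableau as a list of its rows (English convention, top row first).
Insert each entry of the permutation into P by Schensted row insertion, recording in Q the position of each new cell.

Insert 3: appended to row 1. P = [[3]].
Insert 2: 2 bumps 3 from row 1; 3 starts row 2. P = [[2], [3]].
Insert 4: appended to row 1. P = [[2, 4], [3]].
Insert 6: appended to row 1. P = [[2, 4, 6], [3]].
Insert 1: 1 bumps 2 from row 1; 2 bumps 3 from row 2; 3 starts row 3. P = [[1, 4, 6], [2], [3]].
Insert 5: 5 bumps 6 from row 1; 6 appends to row 2. P = [[1, 4, 5], [2, 6], [3]].

So P = [[1, 4, 5], [2, 6], [3]], Q = [[1, 3, 4], [2, 6], [5]].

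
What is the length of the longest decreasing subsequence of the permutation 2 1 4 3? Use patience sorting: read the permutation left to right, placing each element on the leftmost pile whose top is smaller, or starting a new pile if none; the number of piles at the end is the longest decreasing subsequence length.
2

2: new pile. tops = [2]
1: new pile. tops = [2, 1]
4: onto pile 1 (replacing 2). tops = [4, 1]
3: onto pile 2 (replacing 1). tops = [4, 3]

2 piles, so the longest decreasing subsequence has length 2.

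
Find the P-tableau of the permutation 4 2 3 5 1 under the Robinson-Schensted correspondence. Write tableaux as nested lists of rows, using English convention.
P = [[1, 3, 5], [2], [4]]

After inserting 4: P = [[4]].
After inserting 2: P = [[2], [4]].
After inserting 3: P = [[2, 3], [4]].
After inserting 5: P = [[2, 3, 5], [4]].
After inserting 1: P = [[1, 3, 5], [2], [4]].

So P = [[1, 3, 5], [2], [4]].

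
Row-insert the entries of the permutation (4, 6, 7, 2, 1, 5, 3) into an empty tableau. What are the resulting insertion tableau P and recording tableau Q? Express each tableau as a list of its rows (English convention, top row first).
Insert each entry of the permutation into P by Schensted row insertion, recording in Q the position of each new cell.

Insert 4: appended to row 1. P = [[4]].
Insert 6: appended to row 1. P = [[4, 6]].
Insert 7: appended to row 1. P = [[4, 6, 7]].
Insert 2: 2 bumps 4 from row 1; 4 starts row 2. P = [[2, 6, 7], [4]].
Insert 1: 1 bumps 2 from row 1; 2 bumps 4 from row 2; 4 starts row 3. P = [[1, 6, 7], [2], [4]].
Insert 5: 5 bumps 6 from row 1; 6 appends to row 2. P = [[1, 5, 7], [2, 6], [4]].
Insert 3: 3 bumps 5 from row 1; 5 bumps 6 from row 2; 6 appends to row 3. P = [[1, 3, 7], [2, 5], [4, 6]].

So P = [[1, 3, 7], [2, 5], [4, 6]], Q = [[1, 2, 3], [4, 6], [5, 7]].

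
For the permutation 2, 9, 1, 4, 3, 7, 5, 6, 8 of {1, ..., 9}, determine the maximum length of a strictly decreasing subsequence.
3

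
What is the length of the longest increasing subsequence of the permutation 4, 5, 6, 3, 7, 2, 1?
4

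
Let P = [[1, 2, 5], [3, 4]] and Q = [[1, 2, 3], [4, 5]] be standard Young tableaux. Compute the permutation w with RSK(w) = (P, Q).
3 4 5 1 2

Reverse the RSK construction: for i from n down to 1, find the cell of Q containing i, remove the entry at that cell from P, and reverse-bump it up through P; the value ejected from row 1 is w(i).

Step i=5: Q has 5 at row 2, column 2; remove 4 from row 2 of P and reverse-bump: 4 enters row 1 and ejects 2. So w(5) = 2. P is now [[1, 4, 5], [3]].
Step i=4: Q has 4 at row 2, column 1; remove 3 from row 2 of P and reverse-bump: 3 enters row 1 and ejects 1. So w(4) = 1. P is now [[3, 4, 5]].
Step i=3: Q has 3 at row 1, column 3; remove that cell from P, ejecting 5. So w(3) = 5. P is now [[3, 4]].
Step i=2: Q has 2 at row 1, column 2; remove that cell from P, ejecting 4. So w(2) = 4. P is now [[3]].
Step i=1: Q has 1 at row 1, column 1; remove that cell from P, ejecting 3. So w(1) = 3. P is now [].

So w = 3 4 5 1 2.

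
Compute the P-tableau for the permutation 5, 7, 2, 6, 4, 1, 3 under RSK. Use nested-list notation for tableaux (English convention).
Insert 5: appended to row 1. P = [[5]].
Insert 7: appended to row 1. P = [[5, 7]].
Insert 2: 2 bumps 5 from row 1; 5 starts row 2. P = [[2, 7], [5]].
Insert 6: 6 bumps 7 from row 1; 7 appends to row 2. P = [[2, 6], [5, 7]].
Insert 4: 4 bumps 6 from row 1; 6 bumps 7 from row 2; 7 starts row 3. P = [[2, 4], [5, 6], [7]].
Insert 1: 1 bumps 2 from row 1; 2 bumps 5 from row 2; 5 bumps 7 from row 3; 7 starts row 4. P = [[1, 4], [2, 6], [5], [7]].
Insert 3: 3 bumps 4 from row 1; 4 bumps 6 from row 2; 6 appends to row 3. P = [[1, 3], [2, 4], [5, 6], [7]].

So P = [[1, 3], [2, 4], [5, 6], [7]].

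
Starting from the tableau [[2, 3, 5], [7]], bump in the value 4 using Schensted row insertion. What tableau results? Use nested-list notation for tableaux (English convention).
In row 1, 4 replaces 5 (the leftmost entry greater than 4); 5 is bumped to row 2. In row 2, 5 replaces 7 (the leftmost entry greater than 5); 7 is bumped to row 3. 7 starts a new row 3. The new tableau is [[2, 3, 4], [5], [7]].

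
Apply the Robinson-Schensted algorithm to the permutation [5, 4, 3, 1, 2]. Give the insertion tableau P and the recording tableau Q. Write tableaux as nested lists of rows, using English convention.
Insert each entry of the permutation into P by Schensted row insertion, recording in Q the position of each new cell.

After inserting 5: P = [[5]].
After inserting 4: P = [[4], [5]].
After inserting 3: P = [[3], [4], [5]].
After inserting 1: P = [[1], [3], [4], [5]].
After inserting 2: P = [[1, 2], [3], [4], [5]].

So P = [[1, 2], [3], [4], [5]], Q = [[1, 5], [2], [3], [4]].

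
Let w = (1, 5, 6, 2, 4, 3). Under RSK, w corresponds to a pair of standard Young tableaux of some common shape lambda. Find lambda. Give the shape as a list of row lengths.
[3, 2, 1]

RSK row insertion gives P = [[1, 2, 3], [4, 6], [5]], which has shape [3, 2, 1].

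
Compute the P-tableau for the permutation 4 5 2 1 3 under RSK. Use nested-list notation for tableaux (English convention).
Insert 4: appended to row 1. P = [[4]].
Insert 5: appended to row 1. P = [[4, 5]].
Insert 2: 2 bumps 4 from row 1; 4 starts row 2. P = [[2, 5], [4]].
Insert 1: 1 bumps 2 from row 1; 2 bumps 4 from row 2; 4 starts row 3. P = [[1, 5], [2], [4]].
Insert 3: 3 bumps 5 from row 1; 5 appends to row 2. P = [[1, 3], [2, 5], [4]].

So P = [[1, 3], [2, 5], [4]].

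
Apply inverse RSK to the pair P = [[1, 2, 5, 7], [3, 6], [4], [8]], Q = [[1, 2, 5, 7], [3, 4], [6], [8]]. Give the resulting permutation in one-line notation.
4 8 1 3 6 5 7 2

Reverse the RSK construction: for i from n down to 1, find the cell of Q containing i, remove the entry at that cell from P, and reverse-bump it up through P; the value ejected from row 1 is w(i).

Step i=8: Q has 8 at row 4, column 1; remove 8 from row 4 of P and reverse-bump: 8 enters row 3 and ejects 4; 4 enters row 2 and ejects 3; 3 enters row 1 and ejects 2. So w(8) = 2. P is now [[1, 3, 5, 7], [4, 6], [8]].
Step i=7: Q has 7 at row 1, column 4; remove that cell from P, ejecting 7. So w(7) = 7. P is now [[1, 3, 5], [4, 6], [8]].
Step i=6: Q has 6 at row 3, column 1; remove 8 from row 3 of P and reverse-bump: 8 enters row 2 and ejects 6; 6 enters row 1 and ejects 5. So w(6) = 5. P is now [[1, 3, 6], [4, 8]].
Step i=5: Q has 5 at row 1, column 3; remove that cell from P, ejecting 6. So w(5) = 6. P is now [[1, 3], [4, 8]].
Step i=4: Q has 4 at row 2, column 2; remove 8 from row 2 of P and reverse-bump: 8 enters row 1 and ejects 3. So w(4) = 3. P is now [[1, 8], [4]].
Step i=3: Q has 3 at row 2, column 1; remove 4 from row 2 of P and reverse-bump: 4 enters row 1 and ejects 1. So w(3) = 1. P is now [[4, 8]].
Step i=2: Q has 2 at row 1, column 2; remove that cell from P, ejecting 8. So w(2) = 8. P is now [[4]].
Step i=1: Q has 1 at row 1, column 1; remove that cell from P, ejecting 4. So w(1) = 4. P is now [].

So w = 4 8 1 3 6 5 7 2.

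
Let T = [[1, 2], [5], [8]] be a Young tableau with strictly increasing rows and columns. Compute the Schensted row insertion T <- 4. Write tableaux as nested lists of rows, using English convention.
[[1, 2, 4], [5], [8]]

4 is larger than every entry of row 1, so it is appended to row 1. The new tableau is [[1, 2, 4], [5], [8]].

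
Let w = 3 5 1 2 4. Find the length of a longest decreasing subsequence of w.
2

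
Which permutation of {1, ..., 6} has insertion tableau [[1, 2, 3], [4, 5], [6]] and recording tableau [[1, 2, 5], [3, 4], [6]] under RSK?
4 6 1 2 5 3

Reverse RSK: for i = n, n-1, ..., 1, locate i in Q, remove the corresponding corner cell from P, and reverse-bump its entry up through P; the value ejected from row 1 is w(i).

So w = 4 6 1 2 5 3.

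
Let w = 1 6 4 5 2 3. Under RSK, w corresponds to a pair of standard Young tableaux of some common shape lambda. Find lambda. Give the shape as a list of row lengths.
[3, 2, 1]

Row-insert each entry into an empty tableau.

After inserting 1: P = [[1]].
After inserting 6: P = [[1, 6]].
After inserting 4: P = [[1, 4], [6]].
After inserting 5: P = [[1, 4, 5], [6]].
After inserting 2: P = [[1, 2, 5], [4], [6]].
After inserting 3: P = [[1, 2, 3], [4, 5], [6]].

The final insertion tableau P = [[1, 2, 3], [4, 5], [6]] has shape [3, 2, 1].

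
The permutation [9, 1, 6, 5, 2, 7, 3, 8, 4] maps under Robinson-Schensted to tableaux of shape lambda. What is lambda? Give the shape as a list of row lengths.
[4, 3, 1, 1]

Row-insert each entry into an empty tableau.

After inserting 9: P = [[9]].
After inserting 1: P = [[1], [9]].
After inserting 6: P = [[1, 6], [9]].
After inserting 5: P = [[1, 5], [6], [9]].
After inserting 2: P = [[1, 2], [5], [6], [9]].
After inserting 7: P = [[1, 2, 7], [5], [6], [9]].
After inserting 3: P = [[1, 2, 3], [5, 7], [6], [9]].
After inserting 8: P = [[1, 2, 3, 8], [5, 7], [6], [9]].
After inserting 4: P = [[1, 2, 3, 4], [5, 7, 8], [6], [9]].

The final insertion tableau P = [[1, 2, 3, 4], [5, 7, 8], [6], [9]] has shape [4, 3, 1, 1].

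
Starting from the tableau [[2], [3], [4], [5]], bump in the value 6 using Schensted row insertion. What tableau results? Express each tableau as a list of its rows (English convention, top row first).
[[2, 6], [3], [4], [5]]

6 is larger than every entry of row 1, so it is appended to row 1. The new tableau is [[2, 6], [3], [4], [5]].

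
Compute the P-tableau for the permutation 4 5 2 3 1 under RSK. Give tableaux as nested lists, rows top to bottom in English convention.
P = [[1, 3], [2, 5], [4]]

Insert 4: appended to row 1. P = [[4]].
Insert 5: appended to row 1. P = [[4, 5]].
Insert 2: 2 bumps 4 from row 1; 4 starts row 2. P = [[2, 5], [4]].
Insert 3: 3 bumps 5 from row 1; 5 appends to row 2. P = [[2, 3], [4, 5]].
Insert 1: 1 bumps 2 from row 1; 2 bumps 4 from row 2; 4 starts row 3. P = [[1, 3], [2, 5], [4]].

So P = [[1, 3], [2, 5], [4]].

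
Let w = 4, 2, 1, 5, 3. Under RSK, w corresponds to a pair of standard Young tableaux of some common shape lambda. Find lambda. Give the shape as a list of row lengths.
[2, 2, 1]

Row-insert each entry into an empty tableau.

After inserting 4: P = [[4]].
After inserting 2: P = [[2], [4]].
After inserting 1: P = [[1], [2], [4]].
After inserting 5: P = [[1, 5], [2], [4]].
After inserting 3: P = [[1, 3], [2, 5], [4]].

The final insertion tableau P = [[1, 3], [2, 5], [4]] has shape [2, 2, 1].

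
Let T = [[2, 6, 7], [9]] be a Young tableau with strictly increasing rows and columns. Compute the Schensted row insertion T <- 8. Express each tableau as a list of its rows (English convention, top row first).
8 is larger than every entry of row 1, so it is appended to row 1. The new tableau is [[2, 6, 7, 8], [9]].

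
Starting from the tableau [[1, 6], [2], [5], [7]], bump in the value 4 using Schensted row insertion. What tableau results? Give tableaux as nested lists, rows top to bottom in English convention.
In row 1, 4 replaces 6 (the leftmost entry greater than 4); 6 is bumped to row 2. 6 is appended to row 2. The new tableau is [[1, 4], [2, 6], [5], [7]].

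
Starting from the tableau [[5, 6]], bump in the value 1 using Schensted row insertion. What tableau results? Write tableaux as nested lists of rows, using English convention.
[[1, 6], [5]]

In row 1, 1 replaces 5 (the leftmost entry greater than 1); 5 is bumped to row 2. 5 starts a new row 2. The new tableau is [[1, 6], [5]].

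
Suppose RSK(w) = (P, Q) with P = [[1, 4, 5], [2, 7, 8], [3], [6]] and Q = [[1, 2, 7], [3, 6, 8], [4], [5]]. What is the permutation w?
6 7 3 2 1 4 8 5

Reverse the RSK construction: for i from n down to 1, find the cell of Q containing i, remove the entry at that cell from P, and reverse-bump it up through P; the value ejected from row 1 is w(i).

Step i=8: Q has 8 at row 2, column 3; remove 8 from row 2 of P and reverse-bump: 8 enters row 1 and ejects 5. So w(8) = 5. P is now [[1, 4, 8], [2, 7], [3], [6]].
Step i=7: Q has 7 at row 1, column 3; remove that cell from P, ejecting 8. So w(7) = 8. P is now [[1, 4], [2, 7], [3], [6]].
Step i=6: Q has 6 at row 2, column 2; remove 7 from row 2 of P and reverse-bump: 7 enters row 1 and ejects 4. So w(6) = 4. P is now [[1, 7], [2], [3], [6]].
Step i=5: Q has 5 at row 4, column 1; remove 6 from row 4 of P and reverse-bump: 6 enters row 3 and ejects 3; 3 enters row 2 and ejects 2; 2 enters row 1 and ejects 1. So w(5) = 1. P is now [[2, 7], [3], [6]].
Step i=4: Q has 4 at row 3, column 1; remove 6 from row 3 of P and reverse-bump: 6 enters row 2 and ejects 3; 3 enters row 1 and ejects 2. So w(4) = 2. P is now [[3, 7], [6]].
Step i=3: Q has 3 at row 2, column 1; remove 6 from row 2 of P and reverse-bump: 6 enters row 1 and ejects 3. So w(3) = 3. P is now [[6, 7]].
Step i=2: Q has 2 at row 1, column 2; remove that cell from P, ejecting 7. So w(2) = 7. P is now [[6]].
Step i=1: Q has 1 at row 1, column 1; remove that cell from P, ejecting 6. So w(1) = 6. P is now [].

So w = 6 7 3 2 1 4 8 5.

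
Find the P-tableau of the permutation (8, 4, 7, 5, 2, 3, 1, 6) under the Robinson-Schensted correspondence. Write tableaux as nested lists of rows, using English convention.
Insert 8: appended to row 1. P = [[8]].
Insert 4: 4 bumps 8 from row 1; 8 starts row 2. P = [[4], [8]].
Insert 7: appended to row 1. P = [[4, 7], [8]].
Insert 5: 5 bumps 7 from row 1; 7 bumps 8 from row 2; 8 starts row 3. P = [[4, 5], [7], [8]].
Insert 2: 2 bumps 4 from row 1; 4 bumps 7 from row 2; 7 bumps 8 from row 3; 8 starts row 4. P = [[2, 5], [4], [7], [8]].
Insert 3: 3 bumps 5 from row 1; 5 appends to row 2. P = [[2, 3], [4, 5], [7], [8]].
Insert 1: 1 bumps 2 from row 1; 2 bumps 4 from row 2; 4 bumps 7 from row 3; 7 bumps 8 from row 4; 8 starts row 5. P = [[1, 3], [2, 5], [4], [7], [8]].
Insert 6: appended to row 1. P = [[1, 3, 6], [2, 5], [4], [7], [8]].

So P = [[1, 3, 6], [2, 5], [4], [7], [8]].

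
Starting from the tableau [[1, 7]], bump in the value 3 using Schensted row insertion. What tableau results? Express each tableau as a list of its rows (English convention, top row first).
[[1, 3], [7]]

In row 1, 3 replaces 7 (the leftmost entry greater than 3); 7 is bumped to row 2. 7 starts a new row 2. The new tableau is [[1, 3], [7]].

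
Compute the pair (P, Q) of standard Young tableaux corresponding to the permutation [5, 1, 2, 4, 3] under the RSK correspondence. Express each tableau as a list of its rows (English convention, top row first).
P = [[1, 2, 3], [4], [5]], Q = [[1, 3, 4], [2], [5]]

Insert each entry of the permutation into P by Schensted row insertion, recording in Q the position of each new cell.

Insert 5: appended to row 1. P = [[5]].
Insert 1: 1 bumps 5 from row 1; 5 starts row 2. P = [[1], [5]].
Insert 2: appended to row 1. P = [[1, 2], [5]].
Insert 4: appended to row 1. P = [[1, 2, 4], [5]].
Insert 3: 3 bumps 4 from row 1; 4 bumps 5 from row 2; 5 starts row 3. P = [[1, 2, 3], [4], [5]].

So P = [[1, 2, 3], [4], [5]], Q = [[1, 3, 4], [2], [5]].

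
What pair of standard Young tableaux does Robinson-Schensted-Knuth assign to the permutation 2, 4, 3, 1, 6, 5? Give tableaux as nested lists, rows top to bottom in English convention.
P = [[1, 3, 5], [2, 6], [4]], Q = [[1, 2, 5], [3, 6], [4]]

Insert each entry of the permutation into P by Schensted row insertion, recording in Q the position of each new cell.

Insert 2: appended to row 1. P = [[2]].
Insert 4: appended to row 1. P = [[2, 4]].
Insert 3: 3 bumps 4 from row 1; 4 starts row 2. P = [[2, 3], [4]].
Insert 1: 1 bumps 2 from row 1; 2 bumps 4 from row 2; 4 starts row 3. P = [[1, 3], [2], [4]].
Insert 6: appended to row 1. P = [[1, 3, 6], [2], [4]].
Insert 5: 5 bumps 6 from row 1; 6 appends to row 2. P = [[1, 3, 5], [2, 6], [4]].

So P = [[1, 3, 5], [2, 6], [4]], Q = [[1, 2, 5], [3, 6], [4]].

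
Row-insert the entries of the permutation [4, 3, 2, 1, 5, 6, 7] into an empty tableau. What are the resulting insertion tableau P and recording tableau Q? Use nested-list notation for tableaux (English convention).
Insert each entry of the permutation into P by Schensted row insertion, recording in Q the position of each new cell.

Insert 4: appended to row 1. P = [[4]].
Insert 3: 3 bumps 4 from row 1; 4 starts row 2. P = [[3], [4]].
Insert 2: 2 bumps 3 from row 1; 3 bumps 4 from row 2; 4 starts row 3. P = [[2], [3], [4]].
Insert 1: 1 bumps 2 from row 1; 2 bumps 3 from row 2; 3 bumps 4 from row 3; 4 starts row 4. P = [[1], [2], [3], [4]].
Insert 5: appended to row 1. P = [[1, 5], [2], [3], [4]].
Insert 6: appended to row 1. P = [[1, 5, 6], [2], [3], [4]].
Insert 7: appended to row 1. P = [[1, 5, 6, 7], [2], [3], [4]].

So P = [[1, 5, 6, 7], [2], [3], [4]], Q = [[1, 5, 6, 7], [2], [3], [4]].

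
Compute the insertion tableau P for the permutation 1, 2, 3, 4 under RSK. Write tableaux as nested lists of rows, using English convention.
P = [[1, 2, 3, 4]]

Insert 1: appended to row 1. P = [[1]].
Insert 2: appended to row 1. P = [[1, 2]].
Insert 3: appended to row 1. P = [[1, 2, 3]].
Insert 4: appended to row 1. P = [[1, 2, 3, 4]].

So P = [[1, 2, 3, 4]].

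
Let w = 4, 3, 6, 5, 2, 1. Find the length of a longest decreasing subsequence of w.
4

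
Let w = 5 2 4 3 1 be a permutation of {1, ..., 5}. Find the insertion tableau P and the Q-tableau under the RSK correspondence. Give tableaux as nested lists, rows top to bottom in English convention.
P = [[1, 3], [2], [4], [5]], Q = [[1, 3], [2], [4], [5]]

Insert each entry of the permutation into P by Schensted row insertion, recording in Q the position of each new cell.

Insert 5: appended to row 1. P = [[5]].
Insert 2: 2 bumps 5 from row 1; 5 starts row 2. P = [[2], [5]].
Insert 4: appended to row 1. P = [[2, 4], [5]].
Insert 3: 3 bumps 4 from row 1; 4 bumps 5 from row 2; 5 starts row 3. P = [[2, 3], [4], [5]].
Insert 1: 1 bumps 2 from row 1; 2 bumps 4 from row 2; 4 bumps 5 from row 3; 5 starts row 4. P = [[1, 3], [2], [4], [5]].

So P = [[1, 3], [2], [4], [5]], Q = [[1, 3], [2], [4], [5]].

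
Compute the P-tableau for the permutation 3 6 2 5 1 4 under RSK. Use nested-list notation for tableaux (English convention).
P = [[1, 4], [2, 5], [3, 6]]

After inserting 3: P = [[3]].
After inserting 6: P = [[3, 6]].
After inserting 2: P = [[2, 6], [3]].
After inserting 5: P = [[2, 5], [3, 6]].
After inserting 1: P = [[1, 5], [2, 6], [3]].
After inserting 4: P = [[1, 4], [2, 5], [3, 6]].

So P = [[1, 4], [2, 5], [3, 6]].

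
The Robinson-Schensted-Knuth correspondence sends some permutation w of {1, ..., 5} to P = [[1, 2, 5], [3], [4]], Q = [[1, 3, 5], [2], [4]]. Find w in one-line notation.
4 1 3 2 5

Reverse the RSK construction: for i from n down to 1, find the cell of Q containing i, remove the entry at that cell from P, and reverse-bump it up through P; the value ejected from row 1 is w(i).

Step i=5: Q has 5 at row 1, column 3; remove that cell from P, ejecting 5. So w(5) = 5. P is now [[1, 2], [3], [4]].
Step i=4: Q has 4 at row 3, column 1; remove 4 from row 3 of P and reverse-bump: 4 enters row 2 and ejects 3; 3 enters row 1 and ejects 2. So w(4) = 2. P is now [[1, 3], [4]].
Step i=3: Q has 3 at row 1, column 2; remove that cell from P, ejecting 3. So w(3) = 3. P is now [[1], [4]].
Step i=2: Q has 2 at row 2, column 1; remove 4 from row 2 of P and reverse-bump: 4 enters row 1 and ejects 1. So w(2) = 1. P is now [[4]].
Step i=1: Q has 1 at row 1, column 1; remove that cell from P, ejecting 4. So w(1) = 4. P is now [].

So w = 4 1 3 2 5.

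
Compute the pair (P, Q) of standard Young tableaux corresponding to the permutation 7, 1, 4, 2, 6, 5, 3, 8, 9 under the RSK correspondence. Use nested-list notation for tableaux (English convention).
Insert each entry of the permutation into P by Schensted row insertion, recording in Q the position of each new cell.

Insert 7: appended to row 1. P = [[7]], Q = [[1]].
Insert 1: 1 bumps 7 from row 1; 7 starts row 2. P = [[1], [7]], Q = [[1], [2]].
Insert 4: appended to row 1. P = [[1, 4], [7]], Q = [[1, 3], [2]].
Insert 2: 2 bumps 4 from row 1; 4 bumps 7 from row 2; 7 starts row 3. P = [[1, 2], [4], [7]], Q = [[1, 3], [2], [4]].
Insert 6: appended to row 1. P = [[1, 2, 6], [4], [7]], Q = [[1, 3, 5], [2], [4]].
Insert 5: 5 bumps 6 from row 1; 6 appends to row 2. P = [[1, 2, 5], [4, 6], [7]], Q = [[1, 3, 5], [2, 6], [4]].
Insert 3: 3 bumps 5 from row 1; 5 bumps 6 from row 2; 6 bumps 7 from row 3; 7 starts row 4. P = [[1, 2, 3], [4, 5], [6], [7]], Q = [[1, 3, 5], [2, 6], [4], [7]].
Insert 8: appended to row 1. P = [[1, 2, 3, 8], [4, 5], [6], [7]], Q = [[1, 3, 5, 8], [2, 6], [4], [7]].
Insert 9: appended to row 1. P = [[1, 2, 3, 8, 9], [4, 5], [6], [7]], Q = [[1, 3, 5, 8, 9], [2, 6], [4], [7]].

So P = [[1, 2, 3, 8, 9], [4, 5], [6], [7]], Q = [[1, 3, 5, 8, 9], [2, 6], [4], [7]].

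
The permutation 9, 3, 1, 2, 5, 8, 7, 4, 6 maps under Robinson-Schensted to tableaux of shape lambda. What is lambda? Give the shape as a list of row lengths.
[4, 3, 1, 1]

Row-insert each entry into an empty tableau.

After inserting 9: P = [[9]].
After inserting 3: P = [[3], [9]].
After inserting 1: P = [[1], [3], [9]].
After inserting 2: P = [[1, 2], [3], [9]].
After inserting 5: P = [[1, 2, 5], [3], [9]].
After inserting 8: P = [[1, 2, 5, 8], [3], [9]].
After inserting 7: P = [[1, 2, 5, 7], [3, 8], [9]].
After inserting 4: P = [[1, 2, 4, 7], [3, 5], [8], [9]].
After inserting 6: P = [[1, 2, 4, 6], [3, 5, 7], [8], [9]].

The final insertion tableau P = [[1, 2, 4, 6], [3, 5, 7], [8], [9]] has shape [4, 3, 1, 1].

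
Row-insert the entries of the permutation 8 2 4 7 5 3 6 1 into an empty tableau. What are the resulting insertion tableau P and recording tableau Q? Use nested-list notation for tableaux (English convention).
Insert each entry of the permutation into P by Schensted row insertion, recording in Q the position of each new cell.

Insert 8: appended to row 1. P = [[8]].
Insert 2: 2 bumps 8 from row 1; 8 starts row 2. P = [[2], [8]].
Insert 4: appended to row 1. P = [[2, 4], [8]].
Insert 7: appended to row 1. P = [[2, 4, 7], [8]].
Insert 5: 5 bumps 7 from row 1; 7 bumps 8 from row 2; 8 starts row 3. P = [[2, 4, 5], [7], [8]].
Insert 3: 3 bumps 4 from row 1; 4 bumps 7 from row 2; 7 bumps 8 from row 3; 8 starts row 4. P = [[2, 3, 5], [4], [7], [8]].
Insert 6: appended to row 1. P = [[2, 3, 5, 6], [4], [7], [8]].
Insert 1: 1 bumps 2 from row 1; 2 bumps 4 from row 2; 4 bumps 7 from row 3; 7 bumps 8 from row 4; 8 starts row 5. P = [[1, 3, 5, 6], [2], [4], [7], [8]].

So P = [[1, 3, 5, 6], [2], [4], [7], [8]], Q = [[1, 3, 4, 7], [2], [5], [6], [8]].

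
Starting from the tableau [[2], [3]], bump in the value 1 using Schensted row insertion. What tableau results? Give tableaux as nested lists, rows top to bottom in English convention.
[[1], [2], [3]]

In row 1, 1 replaces 2 (the leftmost entry greater than 1); 2 is bumped to row 2. In row 2, 2 replaces 3 (the leftmost entry greater than 2); 3 is bumped to row 3. 3 starts a new row 3. The new tableau is [[1], [2], [3]].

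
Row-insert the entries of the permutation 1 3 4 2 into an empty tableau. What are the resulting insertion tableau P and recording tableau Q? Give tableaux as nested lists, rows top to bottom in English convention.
P = [[1, 2, 4], [3]], Q = [[1, 2, 3], [4]]

Insert each entry of the permutation into P by Schensted row insertion, recording in Q the position of each new cell.

Insert 1: appended to row 1. P = [[1]].
Insert 3: appended to row 1. P = [[1, 3]].
Insert 4: appended to row 1. P = [[1, 3, 4]].
Insert 2: 2 bumps 3 from row 1; 3 starts row 2. P = [[1, 2, 4], [3]].

So P = [[1, 2, 4], [3]], Q = [[1, 2, 3], [4]].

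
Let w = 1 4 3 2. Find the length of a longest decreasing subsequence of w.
3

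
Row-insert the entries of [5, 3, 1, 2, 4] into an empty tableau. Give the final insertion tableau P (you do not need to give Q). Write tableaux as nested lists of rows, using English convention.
P = [[1, 2, 4], [3], [5]]

Insert 5: appended to row 1. P = [[5]].
Insert 3: 3 bumps 5 from row 1; 5 starts row 2. P = [[3], [5]].
Insert 1: 1 bumps 3 from row 1; 3 bumps 5 from row 2; 5 starts row 3. P = [[1], [3], [5]].
Insert 2: appended to row 1. P = [[1, 2], [3], [5]].
Insert 4: appended to row 1. P = [[1, 2, 4], [3], [5]].

So P = [[1, 2, 4], [3], [5]].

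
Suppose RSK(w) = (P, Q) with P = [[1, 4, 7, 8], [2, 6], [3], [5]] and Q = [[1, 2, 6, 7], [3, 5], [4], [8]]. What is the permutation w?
5 6 3 2 4 7 8 1

Reverse the RSK construction: for i from n down to 1, find the cell of Q containing i, remove the entry at that cell from P, and reverse-bump it up through P; the value ejected from row 1 is w(i).

Step i=8: Q has 8 at row 4, column 1; remove 5 from row 4 of P and reverse-bump: 5 enters row 3 and ejects 3; 3 enters row 2 and ejects 2; 2 enters row 1 and ejects 1. So w(8) = 1. P is now [[2, 4, 7, 8], [3, 6], [5]].
Step i=7: Q has 7 at row 1, column 4; remove that cell from P, ejecting 8. So w(7) = 8. P is now [[2, 4, 7], [3, 6], [5]].
Step i=6: Q has 6 at row 1, column 3; remove that cell from P, ejecting 7. So w(6) = 7. P is now [[2, 4], [3, 6], [5]].
Step i=5: Q has 5 at row 2, column 2; remove 6 from row 2 of P and reverse-bump: 6 enters row 1 and ejects 4. So w(5) = 4. P is now [[2, 6], [3], [5]].
Step i=4: Q has 4 at row 3, column 1; remove 5 from row 3 of P and reverse-bump: 5 enters row 2 and ejects 3; 3 enters row 1 and ejects 2. So w(4) = 2. P is now [[3, 6], [5]].
Step i=3: Q has 3 at row 2, column 1; remove 5 from row 2 of P and reverse-bump: 5 enters row 1 and ejects 3. So w(3) = 3. P is now [[5, 6]].
Step i=2: Q has 2 at row 1, column 2; remove that cell from P, ejecting 6. So w(2) = 6. P is now [[5]].
Step i=1: Q has 1 at row 1, column 1; remove that cell from P, ejecting 5. So w(1) = 5. P is now [].

So w = 5 6 3 2 4 7 8 1.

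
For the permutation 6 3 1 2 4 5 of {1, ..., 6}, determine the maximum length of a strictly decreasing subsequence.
3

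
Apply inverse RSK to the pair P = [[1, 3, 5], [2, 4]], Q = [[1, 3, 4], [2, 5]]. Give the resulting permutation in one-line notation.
Reverse the RSK construction: for i from n down to 1, find the cell of Q containing i, remove the entry at that cell from P, and reverse-bump it up through P; the value ejected from row 1 is w(i).

Step i=5: Q has 5 at row 2, column 2; remove 4 from row 2 of P and reverse-bump: 4 enters row 1 and ejects 3. So w(5) = 3. P is now [[1, 4, 5], [2]].
Step i=4: Q has 4 at row 1, column 3; remove that cell from P, ejecting 5. So w(4) = 5. P is now [[1, 4], [2]].
Step i=3: Q has 3 at row 1, column 2; remove that cell from P, ejecting 4. So w(3) = 4. P is now [[1], [2]].
Step i=2: Q has 2 at row 2, column 1; remove 2 from row 2 of P and reverse-bump: 2 enters row 1 and ejects 1. So w(2) = 1. P is now [[2]].
Step i=1: Q has 1 at row 1, column 1; remove that cell from P, ejecting 2. So w(1) = 2. P is now [].

So w = 2 1 4 5 3.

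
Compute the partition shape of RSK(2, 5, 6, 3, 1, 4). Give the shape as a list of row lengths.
Row-insert each entry into an empty tableau.

After inserting 2: P = [[2]].
After inserting 5: P = [[2, 5]].
After inserting 6: P = [[2, 5, 6]].
After inserting 3: P = [[2, 3, 6], [5]].
After inserting 1: P = [[1, 3, 6], [2], [5]].
After inserting 4: P = [[1, 3, 4], [2, 6], [5]].

The final insertion tableau P = [[1, 3, 4], [2, 6], [5]] has shape [3, 2, 1].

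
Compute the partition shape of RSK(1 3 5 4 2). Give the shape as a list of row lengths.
[3, 1, 1]

Row-insert each entry into an empty tableau.

After inserting 1: P = [[1]].
After inserting 3: P = [[1, 3]].
After inserting 5: P = [[1, 3, 5]].
After inserting 4: P = [[1, 3, 4], [5]].
After inserting 2: P = [[1, 2, 4], [3], [5]].

The final insertion tableau P = [[1, 2, 4], [3], [5]] has shape [3, 1, 1].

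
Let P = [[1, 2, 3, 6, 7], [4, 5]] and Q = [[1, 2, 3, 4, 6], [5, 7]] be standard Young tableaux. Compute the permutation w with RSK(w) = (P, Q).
Reverse the RSK construction: for i from n down to 1, find the cell of Q containing i, remove the entry at that cell from P, and reverse-bump it up through P; the value ejected from row 1 is w(i).

Step i=7: Q has 7 at row 2, column 2; remove 5 from row 2 of P and reverse-bump: 5 enters row 1 and ejects 3. So w(7) = 3. P is now [[1, 2, 5, 6, 7], [4]].
Step i=6: Q has 6 at row 1, column 5; remove that cell from P, ejecting 7. So w(6) = 7. P is now [[1, 2, 5, 6], [4]].
Step i=5: Q has 5 at row 2, column 1; remove 4 from row 2 of P and reverse-bump: 4 enters row 1 and ejects 2. So w(5) = 2. P is now [[1, 4, 5, 6]].
Step i=4: Q has 4 at row 1, column 4; remove that cell from P, ejecting 6. So w(4) = 6. P is now [[1, 4, 5]].
Step i=3: Q has 3 at row 1, column 3; remove that cell from P, ejecting 5. So w(3) = 5. P is now [[1, 4]].
Step i=2: Q has 2 at row 1, column 2; remove that cell from P, ejecting 4. So w(2) = 4. P is now [[1]].
Step i=1: Q has 1 at row 1, column 1; remove that cell from P, ejecting 1. So w(1) = 1. P is now [].

So w = 1 4 5 6 2 7 3.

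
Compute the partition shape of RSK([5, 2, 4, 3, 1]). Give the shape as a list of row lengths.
Row-insert each entry into an empty tableau.

After inserting 5: P = [[5]].
After inserting 2: P = [[2], [5]].
After inserting 4: P = [[2, 4], [5]].
After inserting 3: P = [[2, 3], [4], [5]].
After inserting 1: P = [[1, 3], [2], [4], [5]].

The final insertion tableau P = [[1, 3], [2], [4], [5]] has shape [2, 1, 1, 1].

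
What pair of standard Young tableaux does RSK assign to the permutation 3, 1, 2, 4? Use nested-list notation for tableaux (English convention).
Insert each entry of the permutation into P by Schensted row insertion, recording in Q the position of each new cell.

Insert 3: appended to row 1. P = [[3]].
Insert 1: 1 bumps 3 from row 1; 3 starts row 2. P = [[1], [3]].
Insert 2: appended to row 1. P = [[1, 2], [3]].
Insert 4: appended to row 1. P = [[1, 2, 4], [3]].

So P = [[1, 2, 4], [3]], Q = [[1, 3, 4], [2]].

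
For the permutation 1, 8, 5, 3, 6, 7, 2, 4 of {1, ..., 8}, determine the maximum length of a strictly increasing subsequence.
4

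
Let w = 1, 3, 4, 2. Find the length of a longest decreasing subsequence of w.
2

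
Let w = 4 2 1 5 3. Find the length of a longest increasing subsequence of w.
2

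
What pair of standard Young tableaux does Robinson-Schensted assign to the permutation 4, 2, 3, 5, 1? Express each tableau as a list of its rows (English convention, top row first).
Insert each entry of the permutation into P by Schensted row insertion, recording in Q the position of each new cell.

Insert 4: appended to row 1. P = [[4]].
Insert 2: 2 bumps 4 from row 1; 4 starts row 2. P = [[2], [4]].
Insert 3: appended to row 1. P = [[2, 3], [4]].
Insert 5: appended to row 1. P = [[2, 3, 5], [4]].
Insert 1: 1 bumps 2 from row 1; 2 bumps 4 from row 2; 4 starts row 3. P = [[1, 3, 5], [2], [4]].

So P = [[1, 3, 5], [2], [4]], Q = [[1, 3, 4], [2], [5]].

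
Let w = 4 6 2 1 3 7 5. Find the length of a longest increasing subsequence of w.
3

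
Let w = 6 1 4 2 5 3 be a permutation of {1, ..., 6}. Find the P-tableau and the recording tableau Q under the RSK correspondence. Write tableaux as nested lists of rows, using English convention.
P = [[1, 2, 3], [4, 5], [6]], Q = [[1, 3, 5], [2, 6], [4]]

Insert each entry of the permutation into P by Schensted row insertion, recording in Q the position of each new cell.

Insert 6: appended to row 1. P = [[6]], Q = [[1]].
Insert 1: 1 bumps 6 from row 1; 6 starts row 2. P = [[1], [6]], Q = [[1], [2]].
Insert 4: appended to row 1. P = [[1, 4], [6]], Q = [[1, 3], [2]].
Insert 2: 2 bumps 4 from row 1; 4 bumps 6 from row 2; 6 starts row 3. P = [[1, 2], [4], [6]], Q = [[1, 3], [2], [4]].
Insert 5: appended to row 1. P = [[1, 2, 5], [4], [6]], Q = [[1, 3, 5], [2], [4]].
Insert 3: 3 bumps 5 from row 1; 5 appends to row 2. P = [[1, 2, 3], [4, 5], [6]], Q = [[1, 3, 5], [2, 6], [4]].

So P = [[1, 2, 3], [4, 5], [6]], Q = [[1, 3, 5], [2, 6], [4]].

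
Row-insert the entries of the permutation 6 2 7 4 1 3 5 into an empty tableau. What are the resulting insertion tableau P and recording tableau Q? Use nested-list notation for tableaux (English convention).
Insert each entry of the permutation into P by Schensted row insertion, recording in Q the position of each new cell.

Insert 6: appended to row 1. P = [[6]], Q = [[1]].
Insert 2: 2 bumps 6 from row 1; 6 starts row 2. P = [[2], [6]], Q = [[1], [2]].
Insert 7: appended to row 1. P = [[2, 7], [6]], Q = [[1, 3], [2]].
Insert 4: 4 bumps 7 from row 1; 7 appends to row 2. P = [[2, 4], [6, 7]], Q = [[1, 3], [2, 4]].
Insert 1: 1 bumps 2 from row 1; 2 bumps 6 from row 2; 6 starts row 3. P = [[1, 4], [2, 7], [6]], Q = [[1, 3], [2, 4], [5]].
Insert 3: 3 bumps 4 from row 1; 4 bumps 7 from row 2; 7 appends to row 3. P = [[1, 3], [2, 4], [6, 7]], Q = [[1, 3], [2, 4], [5, 6]].
Insert 5: appended to row 1. P = [[1, 3, 5], [2, 4], [6, 7]], Q = [[1, 3, 7], [2, 4], [5, 6]].

So P = [[1, 3, 5], [2, 4], [6, 7]], Q = [[1, 3, 7], [2, 4], [5, 6]].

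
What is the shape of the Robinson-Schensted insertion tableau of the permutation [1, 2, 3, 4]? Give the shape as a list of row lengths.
Row-insert each entry into an empty tableau.

After inserting 1: P = [[1]].
After inserting 2: P = [[1, 2]].
After inserting 3: P = [[1, 2, 3]].
After inserting 4: P = [[1, 2, 3, 4]].

The final insertion tableau P = [[1, 2, 3, 4]] has shape [4].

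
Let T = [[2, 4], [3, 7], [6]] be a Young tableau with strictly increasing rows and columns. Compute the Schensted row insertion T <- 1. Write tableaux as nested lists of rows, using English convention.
In row 1, 1 replaces 2 (the leftmost entry greater than 1); 2 is bumped to row 2. In row 2, 2 replaces 3 (the leftmost entry greater than 2); 3 is bumped to row 3. In row 3, 3 replaces 6 (the leftmost entry greater than 3); 6 is bumped to row 4. 6 starts a new row 4. The new tableau is [[1, 4], [2, 7], [3], [6]].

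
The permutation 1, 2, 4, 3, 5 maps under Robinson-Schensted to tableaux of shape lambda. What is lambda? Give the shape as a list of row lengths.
Row-insert each entry into an empty tableau.

After inserting 1: P = [[1]].
After inserting 2: P = [[1, 2]].
After inserting 4: P = [[1, 2, 4]].
After inserting 3: P = [[1, 2, 3], [4]].
After inserting 5: P = [[1, 2, 3, 5], [4]].

The final insertion tableau P = [[1, 2, 3, 5], [4]] has shape [4, 1].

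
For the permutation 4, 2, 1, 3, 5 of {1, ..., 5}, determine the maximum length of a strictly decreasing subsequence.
3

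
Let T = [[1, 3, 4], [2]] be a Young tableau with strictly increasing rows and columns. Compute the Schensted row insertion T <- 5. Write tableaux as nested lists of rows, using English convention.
5 is larger than every entry of row 1, so it is appended to row 1. The new tableau is [[1, 3, 4, 5], [2]].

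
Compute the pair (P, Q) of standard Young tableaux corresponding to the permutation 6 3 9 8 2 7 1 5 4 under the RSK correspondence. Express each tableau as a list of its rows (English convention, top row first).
Insert each entry of the permutation into P by Schensted row insertion, recording in Q the position of each new cell.

Insert 6: appended to row 1. P = [[6]].
Insert 3: 3 bumps 6 from row 1; 6 starts row 2. P = [[3], [6]].
Insert 9: appended to row 1. P = [[3, 9], [6]].
Insert 8: 8 bumps 9 from row 1; 9 appends to row 2. P = [[3, 8], [6, 9]].
Insert 2: 2 bumps 3 from row 1; 3 bumps 6 from row 2; 6 starts row 3. P = [[2, 8], [3, 9], [6]].
Insert 7: 7 bumps 8 from row 1; 8 bumps 9 from row 2; 9 appends to row 3. P = [[2, 7], [3, 8], [6, 9]].
Insert 1: 1 bumps 2 from row 1; 2 bumps 3 from row 2; 3 bumps 6 from row 3; 6 starts row 4. P = [[1, 7], [2, 8], [3, 9], [6]].
Insert 5: 5 bumps 7 from row 1; 7 bumps 8 from row 2; 8 bumps 9 from row 3; 9 appends to row 4. P = [[1, 5], [2, 7], [3, 8], [6, 9]].
Insert 4: 4 bumps 5 from row 1; 5 bumps 7 from row 2; 7 bumps 8 from row 3; 8 bumps 9 from row 4; 9 starts row 5. P = [[1, 4], [2, 5], [3, 7], [6, 8], [9]].

So P = [[1, 4], [2, 5], [3, 7], [6, 8], [9]], Q = [[1, 3], [2, 4], [5, 6], [7, 8], [9]].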